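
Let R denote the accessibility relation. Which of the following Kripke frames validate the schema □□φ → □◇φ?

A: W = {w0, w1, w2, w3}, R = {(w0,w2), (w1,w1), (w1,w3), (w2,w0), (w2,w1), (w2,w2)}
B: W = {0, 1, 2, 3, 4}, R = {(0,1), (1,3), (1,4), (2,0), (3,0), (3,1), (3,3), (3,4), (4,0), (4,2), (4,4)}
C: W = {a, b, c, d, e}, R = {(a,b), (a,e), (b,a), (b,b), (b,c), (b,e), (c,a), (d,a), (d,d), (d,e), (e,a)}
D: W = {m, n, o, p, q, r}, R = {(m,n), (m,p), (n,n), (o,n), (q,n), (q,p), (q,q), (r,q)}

The schema corresponds to a generalized confluence (Geach) condition: ∀x ∀z (xRz → ∃w (xR²w ∧ zRw)).
A: fails — w1Rw3 but no w with w1R²w and w3Rw.
B: condition met.
C: condition met.
D: fails — mRp but no w with mR²w and pRw.

B, C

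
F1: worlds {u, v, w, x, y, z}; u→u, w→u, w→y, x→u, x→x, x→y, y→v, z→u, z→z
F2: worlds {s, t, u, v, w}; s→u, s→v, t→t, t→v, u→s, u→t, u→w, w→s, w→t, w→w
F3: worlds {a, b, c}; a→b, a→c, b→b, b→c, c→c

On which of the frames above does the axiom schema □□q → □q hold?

Frame correspondent (Sahlqvist): ∀x ∀y (Rxy → ∃z (Rxz ∧ Rzy)) — i.e. density.
F1: fails — Rwy but no t with Rwt and Rty.
F2: fails — Rsv but no z with Rsz and Rzv.
F3: holds.

F3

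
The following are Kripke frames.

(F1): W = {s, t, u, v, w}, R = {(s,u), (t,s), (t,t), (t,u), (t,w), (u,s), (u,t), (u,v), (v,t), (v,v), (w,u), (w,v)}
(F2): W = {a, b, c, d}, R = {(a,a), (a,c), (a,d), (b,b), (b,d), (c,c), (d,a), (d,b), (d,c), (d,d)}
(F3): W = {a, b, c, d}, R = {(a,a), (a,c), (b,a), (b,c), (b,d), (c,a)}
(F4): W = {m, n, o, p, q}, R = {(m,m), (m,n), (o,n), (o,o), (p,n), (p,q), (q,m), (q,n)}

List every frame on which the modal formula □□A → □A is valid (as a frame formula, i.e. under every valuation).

The schema corresponds to density: ∀x ∀y (Rxy → ∃z (Rxz ∧ Rzy)).
(F1): fails — Rwu but no z with Rwz and Rzu.
(F2): holds.
(F3): fails — Rbd but no z with Rbz and Rzd.
(F4): fails — Rpq but no z with Rpz and Rzq.

(F2)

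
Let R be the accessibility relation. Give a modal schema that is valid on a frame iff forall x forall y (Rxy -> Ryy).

This is shift-reflexivity; the standard corresponding axiom is T□: □(□s → s).
Suppose □(□s→s) is valid. Take Rxy and set V(s)={w : Ryw}. Then at y, □s holds; since □(□s→s) at x, □s→s at y, so s at y, i.e. Ryy.

□(□s → s)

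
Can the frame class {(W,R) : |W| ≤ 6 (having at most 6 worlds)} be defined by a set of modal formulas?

Not modally definable

Modal frame validity is preserved under disjoint unions.
Any modal formula valid on each of 7 disjoint one-world frames is valid on their disjoint union (validity is preserved under disjoint unions). Each one-world frame has |W|=1≤6, but the union has |W|=7.
So the class is not modally definable.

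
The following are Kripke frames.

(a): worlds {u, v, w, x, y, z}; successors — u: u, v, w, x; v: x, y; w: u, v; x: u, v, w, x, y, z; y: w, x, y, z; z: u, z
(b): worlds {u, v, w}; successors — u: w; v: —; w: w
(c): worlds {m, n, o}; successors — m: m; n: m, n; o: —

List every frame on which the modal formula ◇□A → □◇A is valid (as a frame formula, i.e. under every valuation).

This is the axiom for convergence; its first-order frame correspondent is ∀x ∀y ∀z (Rxy ∧ Rxz → ∃w (Ryw ∧ Rzw)).
(a): fails — Ruv and Ruw but v and w have no common successor.
(b): satisfies the condition.
(c): satisfies the condition.

(b), (c)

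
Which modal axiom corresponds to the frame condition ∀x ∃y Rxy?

This is seriality; the standard corresponding axiom is D: □s → ◇s.

□s → ◇s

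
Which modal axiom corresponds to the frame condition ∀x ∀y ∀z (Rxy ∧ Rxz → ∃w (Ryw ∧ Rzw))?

This is convergence; the standard corresponding axiom is .2: ◇□r → □◇r.
Suppose ◇□r→□◇r is valid. Take Rxy, Rxz and set V(r)={w : Ryw}. Then □r at y so ◇□r at x, so □◇r at x, so ◇r at z, giving w with Rzw and Ryw.

◇□r → □◇r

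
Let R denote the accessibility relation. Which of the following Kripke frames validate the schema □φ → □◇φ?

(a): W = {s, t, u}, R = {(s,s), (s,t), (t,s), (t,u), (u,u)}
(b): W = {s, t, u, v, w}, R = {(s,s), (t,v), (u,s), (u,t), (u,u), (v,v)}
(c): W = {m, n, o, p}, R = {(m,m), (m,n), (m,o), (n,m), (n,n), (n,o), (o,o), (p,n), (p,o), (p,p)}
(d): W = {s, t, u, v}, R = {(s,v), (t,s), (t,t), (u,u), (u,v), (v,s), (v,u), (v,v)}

(a), (c)

Frame correspondent (Sahlqvist): ∀x ∀z (xRz → ∃w (xRw ∧ zRw)) — i.e. a generalized confluence (Geach) condition.
(a): condition met.
(b): fails — uRt but no w* with uRw* and tRw*.
(c): condition met.
(d): fails — tRs but no w with tRw and sRw.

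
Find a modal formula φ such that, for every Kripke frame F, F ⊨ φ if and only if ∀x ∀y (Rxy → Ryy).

□(□ψ → ψ)

This is shift-reflexivity; the standard corresponding axiom is T□: □(□ψ → ψ).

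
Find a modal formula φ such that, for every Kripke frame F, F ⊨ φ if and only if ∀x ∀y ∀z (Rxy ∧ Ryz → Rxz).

□ψ → □□ψ

A defining formula is □ψ → □□ψ (the 4 axiom).
Suppose □ψ→□□ψ is valid. Take Rxy, Ryz and set V(ψ)={w : Rxw}. Then □ψ at x, so □□ψ at x, so □ψ at y, so ψ at z, i.e. Rxz.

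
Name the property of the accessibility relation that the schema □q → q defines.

This is the T axiom.
Its frame correspondent is reflexivity — ∀x Rxx.

reflexivity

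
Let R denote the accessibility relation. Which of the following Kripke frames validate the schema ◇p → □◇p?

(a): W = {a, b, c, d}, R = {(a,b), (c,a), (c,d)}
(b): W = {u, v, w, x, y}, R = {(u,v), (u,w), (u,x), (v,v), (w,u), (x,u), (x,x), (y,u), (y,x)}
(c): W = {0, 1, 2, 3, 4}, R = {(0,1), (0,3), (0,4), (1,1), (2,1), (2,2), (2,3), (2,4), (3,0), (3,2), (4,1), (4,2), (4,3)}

none

Frame correspondent (Sahlqvist): ∀x ∀y ∀z (Rxy ∧ Rxz → Ryz) — i.e. the Euclidean property.
(a): fails — Rab and Rab but not Rbb.
(b): fails — Ruv and Ruw but not Rvw.
(c): fails — R01 and R04 but not R14.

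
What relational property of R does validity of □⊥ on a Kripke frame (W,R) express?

emptiness of R: ∀x ∀y ¬Rxy

□⊥ is valid iff no world has any successor (otherwise □⊥ fails at any world with one).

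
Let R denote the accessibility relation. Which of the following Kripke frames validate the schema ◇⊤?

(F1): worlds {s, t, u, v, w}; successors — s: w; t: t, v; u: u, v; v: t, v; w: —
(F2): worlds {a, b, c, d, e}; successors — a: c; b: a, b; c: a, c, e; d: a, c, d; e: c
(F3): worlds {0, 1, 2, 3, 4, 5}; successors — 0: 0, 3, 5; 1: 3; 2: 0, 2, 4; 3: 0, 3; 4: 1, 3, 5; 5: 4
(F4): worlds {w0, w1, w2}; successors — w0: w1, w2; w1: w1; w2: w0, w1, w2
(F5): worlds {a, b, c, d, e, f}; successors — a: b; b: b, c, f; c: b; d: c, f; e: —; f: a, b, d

The schema corresponds to seriality: ∀x ∃y Rxy.
(F1): fails — world w has no successor.
(F2): condition met.
(F3): condition met.
(F4): condition met.
(F5): fails — world e has no successor.
Valid on: (F2), (F3), (F4).

(F2), (F3), (F4)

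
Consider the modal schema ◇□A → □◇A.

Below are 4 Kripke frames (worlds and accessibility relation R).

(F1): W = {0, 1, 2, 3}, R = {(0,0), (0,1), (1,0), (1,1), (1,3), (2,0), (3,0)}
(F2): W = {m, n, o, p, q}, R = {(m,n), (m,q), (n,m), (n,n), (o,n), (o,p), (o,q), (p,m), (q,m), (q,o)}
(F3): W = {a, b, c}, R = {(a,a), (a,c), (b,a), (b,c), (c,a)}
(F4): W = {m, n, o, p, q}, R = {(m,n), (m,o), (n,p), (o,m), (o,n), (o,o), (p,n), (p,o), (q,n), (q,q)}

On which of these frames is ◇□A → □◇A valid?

(F1), (F2), (F3)

Frame correspondent (Sahlqvist): ∀x ∀y ∀z (Rxy ∧ Rxz → ∃w (Ryw ∧ Rzw)) — i.e. convergence.
(F1): condition met.
(F2): condition met.
(F3): condition met.
(F4): fails — Rmo and Rmn but o and n have no common successor.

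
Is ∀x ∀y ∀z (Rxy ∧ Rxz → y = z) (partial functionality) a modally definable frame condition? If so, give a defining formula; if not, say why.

Definable; ◇r → □r defines it

The condition is partial functionality. A defining modal formula is ◇r → □r.
Suppose ◇r→□r is valid. Take Rxy, Rxz and set V(r)={y}. Then ◇r at x, so □r at x, so r at z, i.e. z=y.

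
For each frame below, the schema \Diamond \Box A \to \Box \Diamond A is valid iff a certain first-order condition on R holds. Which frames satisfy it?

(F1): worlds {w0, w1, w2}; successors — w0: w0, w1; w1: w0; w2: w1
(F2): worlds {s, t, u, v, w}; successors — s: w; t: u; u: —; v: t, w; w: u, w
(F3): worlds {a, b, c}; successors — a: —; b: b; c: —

This is the axiom for convergence; its first-order frame correspondent is \forall x \forall y \forall z (Rxy \wedge Rxz \to \exists w (Ryw \wedge Rzw)).
(F1): ✓.
(F2): fails — Rtu and Rtu but u and u have no common successor.
(F3): ✓.

(F1), (F3)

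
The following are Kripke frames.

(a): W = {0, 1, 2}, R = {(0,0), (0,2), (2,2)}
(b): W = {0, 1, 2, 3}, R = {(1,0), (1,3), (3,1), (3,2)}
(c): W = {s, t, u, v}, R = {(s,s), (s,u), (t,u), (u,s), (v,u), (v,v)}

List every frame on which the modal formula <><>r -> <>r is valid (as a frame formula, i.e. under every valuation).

Frame correspondent (Sahlqvist): forall x forall y forall z (Rxy & Ryz -> Rxz) — i.e. transitivity.
(a): holds.
(b): fails — R31 and R10 but not R30.
(c): fails — Rus and Rsu but not Ruu.
Valid on: (a).

(a)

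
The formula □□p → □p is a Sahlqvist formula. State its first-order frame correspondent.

This schema is the C4 axiom.
It corresponds to density: ∀x ∀y (Rxy → ∃z (Rxz ∧ Rzy)).

density: ∀x ∀y (Rxy → ∃z (Rxz ∧ Rzy))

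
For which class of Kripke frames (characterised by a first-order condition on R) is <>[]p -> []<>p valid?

convergence: forall x forall y forall z (Rxy & Rxz -> exists w (Ryw & Rzw))

Suppose ◇□p→□◇p is valid. Take Rxy, Rxz and set V(p)={w : Ryw}. Then □p at y so ◇□p at x, so □◇p at x, so ◇p at z, giving w with Rzw and Ryw.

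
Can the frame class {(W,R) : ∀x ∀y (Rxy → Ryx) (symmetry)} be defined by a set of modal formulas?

Yes, by q → □◇q

Yes: it is symmetry, defined by the B schema q → □◇q.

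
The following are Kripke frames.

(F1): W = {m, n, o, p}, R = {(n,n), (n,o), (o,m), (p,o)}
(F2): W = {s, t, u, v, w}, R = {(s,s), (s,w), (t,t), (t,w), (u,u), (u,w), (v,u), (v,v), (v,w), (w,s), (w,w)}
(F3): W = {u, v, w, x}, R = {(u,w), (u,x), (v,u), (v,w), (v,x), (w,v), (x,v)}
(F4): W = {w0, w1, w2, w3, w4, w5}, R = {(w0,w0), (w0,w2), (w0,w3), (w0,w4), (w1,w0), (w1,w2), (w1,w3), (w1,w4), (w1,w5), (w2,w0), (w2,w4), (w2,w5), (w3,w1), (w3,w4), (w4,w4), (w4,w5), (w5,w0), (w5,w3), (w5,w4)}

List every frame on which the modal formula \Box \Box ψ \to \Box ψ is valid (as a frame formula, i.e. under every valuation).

(F2)

This is the axiom for density; its first-order frame correspondent is \forall x \forall y (Rxy \to \exists z (Rxz \wedge Rzy)).
(F1): fails — Rom but no z with Roz and Rzm.
(F2): ✓.
(F3): fails — Ruw but no z with Ruz and Rzw.
(F4): fails — Rw3w1 but no z with Rw3z and Rzw1.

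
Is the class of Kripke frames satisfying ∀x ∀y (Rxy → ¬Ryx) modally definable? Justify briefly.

Modal frame validity is preserved under surjective bounded morphisms.
The 4-cycle (worlds a,b,c,d with a→b→c→d→a) is asymmetric. Mapping every world to a single reflexive point • is a surjective bounded morphism, and the reflexive point is not asymmetric (R•• but asymmetry requires ¬R••).
So the class is not modally definable.

No — not modally definable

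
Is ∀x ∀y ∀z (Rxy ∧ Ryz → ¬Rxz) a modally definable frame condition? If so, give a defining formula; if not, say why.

Modal frame validity is preserved under surjective bounded morphisms.
The 3-cycle (worlds 0,1,2 with 0→1→2→0) is intransitive. Mapping every world to a single reflexive point • is a surjective bounded morphism; the reflexive point is not intransitive (R••∧R•• but R••).
Hence intransitivity is not modally definable.

Not modally definable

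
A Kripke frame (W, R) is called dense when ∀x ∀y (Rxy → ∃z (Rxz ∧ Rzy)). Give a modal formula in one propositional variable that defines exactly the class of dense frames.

This is density; the standard corresponding axiom is C4: □□p → □p.
Suppose □□p→□p is valid. Take Rxy and set V(p)={w : xR²w}. Then □□p at x, so □p at x, so p at y, i.e. ∃z(Rxz∧Rzy).

□□p → □p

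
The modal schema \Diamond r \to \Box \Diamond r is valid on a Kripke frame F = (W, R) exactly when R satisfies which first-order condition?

The Euclidean property

Suppose ◇r→□◇r is valid. Take Rxy, Rxz and set V(r)={y}. Then ◇r at x, so □◇r at x, so ◇r at z, so some w with Rzw has r; w=y, i.e. Rzy. By symmetry of the argument, Ryz.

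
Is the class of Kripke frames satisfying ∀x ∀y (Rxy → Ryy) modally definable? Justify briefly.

Yes, by □(□q → q)

The condition is shift-reflexivity. A defining modal formula is □(□q → q).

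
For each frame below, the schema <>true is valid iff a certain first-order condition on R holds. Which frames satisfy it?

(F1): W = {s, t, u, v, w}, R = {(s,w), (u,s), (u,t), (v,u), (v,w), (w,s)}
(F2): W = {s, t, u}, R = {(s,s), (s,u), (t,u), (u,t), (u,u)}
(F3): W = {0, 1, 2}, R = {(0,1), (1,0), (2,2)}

The schema corresponds to seriality: forall x exists y Rxy.
(F1): fails — world t has no successor.
(F2): holds.
(F3): holds.

(F2), (F3)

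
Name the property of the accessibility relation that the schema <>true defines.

Seriality

This is a form of the D axiom.
It corresponds to seriality: forall x exists y Rxy.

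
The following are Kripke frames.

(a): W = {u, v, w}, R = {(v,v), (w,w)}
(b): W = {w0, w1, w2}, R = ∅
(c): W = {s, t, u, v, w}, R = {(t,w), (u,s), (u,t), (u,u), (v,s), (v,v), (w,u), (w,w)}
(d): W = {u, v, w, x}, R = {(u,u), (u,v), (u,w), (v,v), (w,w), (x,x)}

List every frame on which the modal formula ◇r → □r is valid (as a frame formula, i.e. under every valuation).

This is the axiom for partial functionality; its first-order frame correspondent is ∀x ∀y ∀z (Rxy ∧ Rxz → y = z).
(a): condition met.
(b): condition met.
(c): fails — u sees both s and t.
(d): fails — u sees both u and v.
Valid on: (a), (b).

(a), (b)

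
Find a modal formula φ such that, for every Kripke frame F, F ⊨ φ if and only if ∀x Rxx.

A defining formula is □p → p (the T axiom).
Suppose □p→p is valid. At any x set V(p)={w : Rxw}. Then □p holds at x, so p holds at x, i.e. Rxx.

□p → p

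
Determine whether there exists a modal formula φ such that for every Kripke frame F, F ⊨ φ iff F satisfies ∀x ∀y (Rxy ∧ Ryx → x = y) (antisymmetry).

If a class were modally definable it would be closed under surjective bounded morphisms (Goldblatt–Thomason).
The 4-cycle (worlds s,t,u,v with s→t→u→v→s) is antisymmetric. Sending even-indexed worlds to • and odd-indexed worlds to ∘ is a surjective bounded morphism onto the two-world frame with •↔∘, which is not antisymmetric.
Hence antisymmetry is not modally definable.

No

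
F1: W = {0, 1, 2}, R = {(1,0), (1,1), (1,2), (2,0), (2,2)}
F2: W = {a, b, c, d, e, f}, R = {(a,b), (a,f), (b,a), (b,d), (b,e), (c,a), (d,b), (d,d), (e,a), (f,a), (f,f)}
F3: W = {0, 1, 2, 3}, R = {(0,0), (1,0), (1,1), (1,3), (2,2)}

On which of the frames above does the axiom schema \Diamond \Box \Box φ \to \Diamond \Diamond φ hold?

This is the axiom for a generalized confluence (Geach) condition; its first-order frame correspondent is \forall x \forall y (xRy \to \exists w (y R^2 w \wedge x R^2 w)).
F1: fails — 1R0 but no w with 0R²w and 1R²w.
F2: satisfies the condition.
F3: fails — 1R3 but no w with 3R²w and 1R²w.

F2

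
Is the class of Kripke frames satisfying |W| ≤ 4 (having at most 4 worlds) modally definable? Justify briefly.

No

If a class were modally definable it would be closed under disjoint unions (Goldblatt–Thomason).
Any modal formula valid on each of 5 disjoint one-world frames is valid on their disjoint union (validity is preserved under disjoint unions). Each one-world frame has |W|=1≤4, but the union has |W|=5.
So the class is not modally definable.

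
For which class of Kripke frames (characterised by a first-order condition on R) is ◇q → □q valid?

Partial functionality

This is the CD axiom.
It corresponds to partial functionality: ∀x ∀y ∀z (Rxy ∧ Rxz → y = z).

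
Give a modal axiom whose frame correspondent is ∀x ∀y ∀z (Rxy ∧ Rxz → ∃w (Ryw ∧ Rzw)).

The condition is convergence. The .2 schema ◇□p → □◇p defines it.

◇□p → □◇p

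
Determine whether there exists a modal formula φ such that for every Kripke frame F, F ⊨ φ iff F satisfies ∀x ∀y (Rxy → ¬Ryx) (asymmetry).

Any modally definable frame class is closed under surjective bounded morphisms.
The 5-cycle (worlds 0,1,2,3,4 with 0→1→2→3→4→0) is asymmetric. Mapping every world to a single reflexive point • is a surjective bounded morphism, and the reflexive point is not asymmetric (R•• but asymmetry requires ¬R••).
Hence asymmetry is not modally definable.

No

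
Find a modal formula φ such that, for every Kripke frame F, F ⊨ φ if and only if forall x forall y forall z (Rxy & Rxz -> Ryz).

◇p → □◇p

A defining formula is ◇p → □◇p (the 5 axiom).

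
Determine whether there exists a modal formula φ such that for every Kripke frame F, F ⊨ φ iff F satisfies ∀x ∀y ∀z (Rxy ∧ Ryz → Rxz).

This is a Sahlqvist condition; the 4 axiom □r → □□r defines it.
Suppose □r→□□r is valid. Take Rxy, Ryz and set V(r)={w : Rxw}. Then □r at x, so □□r at x, so □r at y, so r at z, i.e. Rxz.

Yes, by □r → □□r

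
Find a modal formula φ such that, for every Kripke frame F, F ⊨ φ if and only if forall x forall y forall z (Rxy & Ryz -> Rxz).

The condition is transitivity. The 4 schema □r → □□r defines it.
Suppose □r→□□r is valid. Take Rxy, Ryz and set V(r)={w : Rxw}. Then □r at x, so □□r at x, so □r at y, so r at z, i.e. Rxz.

□r → □□r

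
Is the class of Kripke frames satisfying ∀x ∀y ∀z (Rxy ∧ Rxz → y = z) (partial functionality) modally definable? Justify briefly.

The condition is partial functionality. A defining modal formula is ◇q → □q.
Suppose ◇q→□q is valid. Take Rxy, Rxz and set V(q)={y}. Then ◇q at x, so □q at x, so q at z, i.e. z=y.

Yes, by ◇q → □q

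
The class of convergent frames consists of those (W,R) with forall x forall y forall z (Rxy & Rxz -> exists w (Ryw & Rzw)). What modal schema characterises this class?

A defining formula is ◇□q → □◇q (the .2 axiom).
Suppose ◇□q→□◇q is valid. Take Rxy, Rxz and set V(q)={w : Ryw}. Then □q at y so ◇□q at x, so □◇q at x, so ◇q at z, giving w with Rzw and Ryw.

◇□q → □◇q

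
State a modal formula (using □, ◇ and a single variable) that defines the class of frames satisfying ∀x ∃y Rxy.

This is seriality; the standard corresponding axiom is D: □ψ → ◇ψ.
Suppose □ψ→◇ψ is valid. At any x set V(ψ)=W. Then □ψ at x, so ◇ψ at x, so x has a successor.

□ψ → ◇ψ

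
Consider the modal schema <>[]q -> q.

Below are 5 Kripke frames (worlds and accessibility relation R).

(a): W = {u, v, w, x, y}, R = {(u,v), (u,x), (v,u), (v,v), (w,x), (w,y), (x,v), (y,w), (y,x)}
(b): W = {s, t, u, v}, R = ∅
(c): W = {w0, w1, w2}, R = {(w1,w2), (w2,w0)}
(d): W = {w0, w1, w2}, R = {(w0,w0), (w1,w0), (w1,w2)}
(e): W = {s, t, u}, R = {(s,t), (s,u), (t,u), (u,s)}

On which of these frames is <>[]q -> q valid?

The schema corresponds to symmetry: forall x forall y (Rxy -> Ryx).
(a): fails — Ryx but not Rxy.
(b): holds.
(c): fails — Rw1w2 but not Rw2w1.
(d): fails — Rw1w2 but not Rw2w1.
(e): fails — Rtu but not Rut.

(b)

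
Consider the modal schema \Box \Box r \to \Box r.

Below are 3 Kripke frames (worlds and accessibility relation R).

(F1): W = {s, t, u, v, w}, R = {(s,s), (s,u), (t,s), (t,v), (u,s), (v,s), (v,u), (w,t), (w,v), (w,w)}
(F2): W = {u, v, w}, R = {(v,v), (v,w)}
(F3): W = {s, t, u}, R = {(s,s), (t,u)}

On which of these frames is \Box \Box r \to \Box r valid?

This is the axiom for density; its first-order frame correspondent is \forall x \forall y (Rxy \to \exists z (Rxz \wedge Rzy)).
(F1): fails — Rtv but no z with Rtz and Rzv.
(F2): ✓.
(F3): fails — Rtu but no z with Rtz and Rzu.

(F2)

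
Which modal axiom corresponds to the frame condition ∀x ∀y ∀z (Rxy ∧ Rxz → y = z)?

This is partial functionality; the standard corresponding axiom is CD: ◇p → □p.
Suppose ◇p→□p is valid. Take Rxy, Rxz and set V(p)={y}. Then ◇p at x, so □p at x, so p at z, i.e. z=y.

◇p → □p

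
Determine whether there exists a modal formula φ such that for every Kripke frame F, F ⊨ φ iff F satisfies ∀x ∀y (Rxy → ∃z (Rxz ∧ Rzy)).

Yes, by □□q → □q

The condition is density. A defining modal formula is □□q → □q.
Suppose □□q→□q is valid. Take Rxy and set V(q)={w : xR²w}. Then □□q at x, so □q at x, so q at y, i.e. ∃z(Rxz∧Rzy).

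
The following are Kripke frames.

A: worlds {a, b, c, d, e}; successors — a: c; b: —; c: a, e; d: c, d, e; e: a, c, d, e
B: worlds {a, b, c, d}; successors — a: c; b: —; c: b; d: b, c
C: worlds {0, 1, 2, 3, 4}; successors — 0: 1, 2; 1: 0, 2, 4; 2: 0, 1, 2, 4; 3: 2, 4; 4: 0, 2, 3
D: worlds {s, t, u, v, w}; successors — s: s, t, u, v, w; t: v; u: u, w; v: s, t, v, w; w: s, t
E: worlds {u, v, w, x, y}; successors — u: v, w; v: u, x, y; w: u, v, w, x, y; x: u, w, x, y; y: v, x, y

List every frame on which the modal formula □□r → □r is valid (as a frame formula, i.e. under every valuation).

D, E

The schema corresponds to density: ∀x ∀y (Rxy → ∃z (Rxz ∧ Rzy)).
A: fails — Rac but no z with Raz and Rzc.
B: fails — Rac but no z with Raz and Rzc.
C: fails — R43 but no z with R4z and Rz3.
D: satisfies the condition.
E: satisfies the condition.
Valid on: D, E.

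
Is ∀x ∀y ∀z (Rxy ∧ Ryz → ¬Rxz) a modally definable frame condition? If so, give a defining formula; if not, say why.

Modal frame validity is preserved under surjective bounded morphisms.
The 3-cycle (worlds w0,w1,w2 with w0→w1→w2→w0) is intransitive. Mapping every world to a single reflexive point • is a surjective bounded morphism; the reflexive point is not intransitive (R••∧R•• but R••).
Hence intransitivity is not modally definable.

Not modally definable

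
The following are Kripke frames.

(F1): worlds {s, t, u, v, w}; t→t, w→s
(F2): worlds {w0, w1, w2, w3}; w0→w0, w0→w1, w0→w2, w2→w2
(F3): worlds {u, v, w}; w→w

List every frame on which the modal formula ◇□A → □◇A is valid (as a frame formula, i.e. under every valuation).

The schema corresponds to convergence: ∀x ∀y ∀z (Rxy ∧ Rxz → ∃w (Ryw ∧ Rzw)).
(F1): fails — Rws and Rws but s and s have no common successor.
(F2): fails — Rw0w1 and Rw0w1 but w1 and w1 have no common successor.
(F3): holds.

(F3)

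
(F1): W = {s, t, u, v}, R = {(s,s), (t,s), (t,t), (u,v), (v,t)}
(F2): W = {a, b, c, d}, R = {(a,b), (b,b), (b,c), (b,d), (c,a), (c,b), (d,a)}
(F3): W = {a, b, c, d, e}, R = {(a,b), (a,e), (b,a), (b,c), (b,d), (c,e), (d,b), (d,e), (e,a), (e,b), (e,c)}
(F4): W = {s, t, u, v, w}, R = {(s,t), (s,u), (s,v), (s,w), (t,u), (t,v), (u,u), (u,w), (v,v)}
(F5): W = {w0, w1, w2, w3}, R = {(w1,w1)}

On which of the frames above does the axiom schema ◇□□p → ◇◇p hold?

This is the axiom for a generalized confluence (Geach) condition; its first-order frame correspondent is ∀x ∀y (xRy → ∃w (yR²w ∧ xR²w)).
(F1): ✓.
(F2): ✓.
(F3): ✓.
(F4): fails — sRw but no w* with wR²w* and sR²w*.
(F5): ✓.
Valid on: (F1), (F2), (F3), (F5).

(F1), (F2), (F3), (F5)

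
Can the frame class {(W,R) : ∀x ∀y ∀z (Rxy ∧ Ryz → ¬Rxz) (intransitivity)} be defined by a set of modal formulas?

Not definable by any modal formula

Any modally definable frame class is closed under surjective bounded morphisms.
The 5-cycle (worlds w0,w1,w2,w3,w4 with w0→w1→w2→w3→w4→w0) is intransitive. Mapping every world to a single reflexive point • is a surjective bounded morphism; the reflexive point is not intransitive (R••∧R•• but R••).
So no modal formula (or set of formulas) defines exactly the intransitive frames.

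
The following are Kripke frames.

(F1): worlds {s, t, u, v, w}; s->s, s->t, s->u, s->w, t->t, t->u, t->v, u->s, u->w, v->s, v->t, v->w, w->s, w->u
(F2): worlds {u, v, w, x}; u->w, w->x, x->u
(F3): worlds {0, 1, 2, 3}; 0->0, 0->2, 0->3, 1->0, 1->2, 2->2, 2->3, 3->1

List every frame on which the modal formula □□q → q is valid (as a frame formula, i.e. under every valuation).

(F1)

This is the axiom for a generalized confluence (Geach) condition; its first-order frame correspondent is ∀x ∃w (xR²w ∧ x = w).
(F1): holds.
(F2): fails — at u but no t with uR²t and u=t.
(F3): fails — at 1 but no w with 1R²w and 1=w.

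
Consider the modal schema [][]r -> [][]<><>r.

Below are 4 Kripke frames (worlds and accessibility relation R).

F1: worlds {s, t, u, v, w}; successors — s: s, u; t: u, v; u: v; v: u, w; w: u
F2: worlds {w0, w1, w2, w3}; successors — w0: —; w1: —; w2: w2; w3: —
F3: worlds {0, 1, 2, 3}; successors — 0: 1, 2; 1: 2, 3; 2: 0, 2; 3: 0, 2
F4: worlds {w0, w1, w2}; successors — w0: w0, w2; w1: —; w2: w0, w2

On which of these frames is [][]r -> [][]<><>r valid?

The schema corresponds to a generalized confluence (Geach) condition: forall x forall z (x R^2 z -> exists w (x R^2 w & z R^2 w)).
F1: fails — uR²w but no w* with uR²w* and wR²w*.
F2: holds.
F3: holds.
F4: holds.

F2, F3, F4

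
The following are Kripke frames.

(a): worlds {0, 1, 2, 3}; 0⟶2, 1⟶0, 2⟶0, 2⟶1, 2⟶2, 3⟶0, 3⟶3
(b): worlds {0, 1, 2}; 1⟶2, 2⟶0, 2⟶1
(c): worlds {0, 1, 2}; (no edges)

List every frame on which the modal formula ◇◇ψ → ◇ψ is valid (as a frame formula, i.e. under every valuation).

The schema corresponds to transitivity: ∀x ∀y ∀z (Rxy ∧ Ryz → Rxz).
(a): fails — R10 and R02 but not R12.
(b): fails — R12 and R20 but not R10.
(c): condition met.

(c)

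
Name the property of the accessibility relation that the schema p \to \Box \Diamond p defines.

Suppose p→□◇p is valid. Take Rxy and set V(p)={x}. Then p at x, so □◇p at x, so ◇p at y, so some z with Ryz has p; z=x, i.e. Ryx.
Conversely, on a frame with symmetry the schema holds at every world under every valuation.
Frame condition: \forall x \forall y (Rxy \to Ryx).

symmetry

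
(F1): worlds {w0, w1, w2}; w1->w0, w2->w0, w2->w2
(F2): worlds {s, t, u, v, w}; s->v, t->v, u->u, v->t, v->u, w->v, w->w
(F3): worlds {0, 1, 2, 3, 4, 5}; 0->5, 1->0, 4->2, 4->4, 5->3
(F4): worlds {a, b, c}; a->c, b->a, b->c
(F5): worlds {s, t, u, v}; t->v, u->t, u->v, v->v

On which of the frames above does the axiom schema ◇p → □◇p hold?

none

This is the axiom for the Euclidean property; its first-order frame correspondent is ∀x ∀y ∀z (Rxy ∧ Rxz → Ryz).
(F1): fails — Rw1w0 and Rw1w0 but not Rw0w0.
(F2): fails — Rsv and Rsv but not Rvv.
(F3): fails — R05 and R05 but not R55.
(F4): fails — Rac and Rac but not Rcc.
(F5): fails — Ruv and Rut but not Rvt.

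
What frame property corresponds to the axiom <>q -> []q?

partial functionality

Suppose ◇q→□q is valid. Take Rxy, Rxz and set V(q)={y}. Then ◇q at x, so □q at x, so q at z, i.e. z=y.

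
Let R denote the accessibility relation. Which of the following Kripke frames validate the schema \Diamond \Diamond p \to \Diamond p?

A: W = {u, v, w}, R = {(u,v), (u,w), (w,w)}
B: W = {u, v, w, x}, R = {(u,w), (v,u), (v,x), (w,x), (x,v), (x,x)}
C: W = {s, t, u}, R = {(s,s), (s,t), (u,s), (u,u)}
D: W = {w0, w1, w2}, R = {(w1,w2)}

This is the axiom for transitivity; its first-order frame correspondent is \forall x \forall y \forall z (Rxy \wedge Ryz \to Rxz).
A: satisfies the condition.
B: fails — Ruw and Rwx but not Rux.
C: fails — Rus and Rst but not Rut.
D: satisfies the condition.

A, D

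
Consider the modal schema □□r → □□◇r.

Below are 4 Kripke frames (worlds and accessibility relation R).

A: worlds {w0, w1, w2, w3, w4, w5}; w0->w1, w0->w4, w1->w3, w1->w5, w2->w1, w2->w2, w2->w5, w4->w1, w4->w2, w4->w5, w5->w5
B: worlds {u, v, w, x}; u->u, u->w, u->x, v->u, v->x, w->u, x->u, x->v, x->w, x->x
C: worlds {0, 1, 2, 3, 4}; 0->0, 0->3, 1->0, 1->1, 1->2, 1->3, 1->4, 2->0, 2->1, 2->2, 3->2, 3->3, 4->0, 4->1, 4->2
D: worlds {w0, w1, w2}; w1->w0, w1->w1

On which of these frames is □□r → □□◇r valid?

The schema corresponds to a generalized confluence (Geach) condition: ∀x ∀z (xR²z → ∃w (xR²w ∧ zRw)).
A: fails — w0R²w3 but no w with w0R²w and w3Rw.
B: satisfies the condition.
C: satisfies the condition.
D: fails — w1R²w0 but no w with w1R²w and w0Rw.
Valid on: B, C.

B, C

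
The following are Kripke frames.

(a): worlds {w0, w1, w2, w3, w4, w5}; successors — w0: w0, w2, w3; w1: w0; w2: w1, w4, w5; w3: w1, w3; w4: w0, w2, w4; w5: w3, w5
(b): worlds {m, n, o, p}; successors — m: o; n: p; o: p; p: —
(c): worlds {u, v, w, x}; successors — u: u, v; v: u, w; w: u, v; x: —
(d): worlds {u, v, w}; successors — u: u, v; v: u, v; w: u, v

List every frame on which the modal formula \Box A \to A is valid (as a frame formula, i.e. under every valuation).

none

Frame correspondent (Sahlqvist): \forall x Rxx — i.e. reflexivity.
(a): fails — world w1 does not see itself.
(b): fails — world m does not see itself.
(c): fails — world v does not see itself.
(d): fails — world w does not see itself.
Valid on no frame.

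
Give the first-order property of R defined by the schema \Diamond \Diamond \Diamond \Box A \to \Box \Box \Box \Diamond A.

\forall x \forall y \forall z ((x R^3 y \wedge x R^3 z) \to \exists w (yRw \wedge zRw))

This is a Sahlqvist (Geach-type) schema ◇^3□^1A → □^3◇^1A.
Minimal-valuation argument: fix x; take any y with xR^3y and any z with xR^3z. Set V(A) to the set of worlds R-reachable from y in exactly 1 step. Then □^1A holds at y, so the antecedent holds at x; validity forces ◇^1A at z, giving a w with zR^1w and yR^1w.
First-order correspondent: \forall x \forall y \forall z ((x R^3 y \wedge x R^3 z) \to \exists w (yRw \wedge zRw)).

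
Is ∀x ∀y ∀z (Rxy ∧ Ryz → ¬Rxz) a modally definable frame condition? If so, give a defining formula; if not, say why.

No — not modally definable

Any modally definable frame class is closed under surjective bounded morphisms.
The 7-cycle (worlds a,b,c,d,e,f,g with a→b→c→d→e→f→g→a) is intransitive. Mapping every world to a single reflexive point • is a surjective bounded morphism; the reflexive point is not intransitive (R••∧R•• but R••).
Hence intransitivity is not modally definable.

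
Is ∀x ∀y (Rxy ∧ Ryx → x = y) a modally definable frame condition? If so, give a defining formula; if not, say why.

Modal frame validity is preserved under surjective bounded morphisms.
The 4-cycle (worlds a,b,c,d with a→b→c→d→a) is antisymmetric. Sending even-indexed worlds to • and odd-indexed worlds to ∘ is a surjective bounded morphism onto the two-world frame with •↔∘, which is not antisymmetric.
So the class is not modally definable.

No — not modally definable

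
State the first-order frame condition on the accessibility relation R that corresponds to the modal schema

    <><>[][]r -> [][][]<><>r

forall x forall y forall z ((x R^2 y & x R^3 z) -> exists w (y R^2 w & z R^2 w))

This is a Sahlqvist (Geach-type) schema ◇^2□^2r → □^3◇^2r.
First-order correspondent: forall x forall y forall z ((x R^2 y & x R^3 z) -> exists w (y R^2 w & z R^2 w)).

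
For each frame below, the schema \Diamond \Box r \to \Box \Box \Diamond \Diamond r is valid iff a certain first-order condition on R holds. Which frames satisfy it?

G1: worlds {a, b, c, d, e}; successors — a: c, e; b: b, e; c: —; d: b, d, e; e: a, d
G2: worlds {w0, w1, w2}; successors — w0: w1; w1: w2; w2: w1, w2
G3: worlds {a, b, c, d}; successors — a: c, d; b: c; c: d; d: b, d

This is the axiom for a generalized confluence (Geach) condition; its first-order frame correspondent is \forall x \forall y \forall z ((xRy \wedge x R^2 z) \to \exists w (yRw \wedge z R^2 w)).
G1: fails — aRc, aR²a but no w with cRw and aR²w.
G2: satisfies the condition.
G3: fails — dRb, dR²b but no w with bRw and bR²w.
Valid on: G2.

G2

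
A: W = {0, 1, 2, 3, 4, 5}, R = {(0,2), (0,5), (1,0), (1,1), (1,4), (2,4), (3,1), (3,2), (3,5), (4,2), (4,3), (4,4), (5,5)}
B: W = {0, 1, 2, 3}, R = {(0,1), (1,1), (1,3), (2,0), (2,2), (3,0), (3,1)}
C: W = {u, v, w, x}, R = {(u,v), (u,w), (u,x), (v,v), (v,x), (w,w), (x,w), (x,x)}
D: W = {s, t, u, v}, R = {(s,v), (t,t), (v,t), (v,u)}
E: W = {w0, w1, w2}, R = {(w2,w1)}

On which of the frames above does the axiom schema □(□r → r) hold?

This is the axiom for shift-reflexivity; its first-order frame correspondent is ∀x ∀y (Rxy → Ryy).
A: fails — R10 but not R00.
B: fails — R20 but not R00.
C: holds.
D: fails — Rsv but not Rvv.
E: fails — Rw2w1 but not Rw1w1.
Valid on: C.

C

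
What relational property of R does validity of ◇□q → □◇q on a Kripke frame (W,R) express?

This is the .2 axiom.
It corresponds to convergence: ∀x ∀y ∀z (Rxy ∧ Rxz → ∃w (Ryw ∧ Rzw)).

Convergence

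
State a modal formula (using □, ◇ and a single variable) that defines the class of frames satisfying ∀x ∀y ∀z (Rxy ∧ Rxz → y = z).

◇s → □s

The condition is partial functionality. The CD schema ◇s → □s defines it.
Suppose ◇s→□s is valid. Take Rxy, Rxz and set V(s)={y}. Then ◇s at x, so □s at x, so s at z, i.e. z=y.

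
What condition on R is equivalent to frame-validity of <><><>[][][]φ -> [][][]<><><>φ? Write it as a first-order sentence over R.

This is a Sahlqvist (Geach-type) schema ◇^3□^3φ → □^3◇^3φ.
Minimal-valuation argument: fix x; take any y with xR^3y and any z with xR^3z. Set V(φ) to the set of worlds R-reachable from y in exactly 3 steps. Then □^3φ holds at y, so the antecedent holds at x; validity forces ◇^3φ at z, giving a w with zR^3w and yR^3w.
First-order correspondent: forall x forall y forall z ((x R^3 y & x R^3 z) -> exists w (y R^3 w & z R^3 w)).

forall x forall y forall z ((x R^3 y & x R^3 z) -> exists w (y R^3 w & z R^3 w))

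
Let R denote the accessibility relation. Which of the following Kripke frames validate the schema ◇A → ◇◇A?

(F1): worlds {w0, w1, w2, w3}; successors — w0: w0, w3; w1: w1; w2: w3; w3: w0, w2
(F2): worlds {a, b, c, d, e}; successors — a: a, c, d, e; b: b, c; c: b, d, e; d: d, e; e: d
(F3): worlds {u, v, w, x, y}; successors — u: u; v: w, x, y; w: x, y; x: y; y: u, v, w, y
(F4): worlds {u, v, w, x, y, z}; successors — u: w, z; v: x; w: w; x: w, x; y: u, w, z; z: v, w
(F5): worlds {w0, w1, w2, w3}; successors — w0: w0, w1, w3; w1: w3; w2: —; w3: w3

(F2), (F5)

This is the axiom for a generalized confluence (Geach) condition; its first-order frame correspondent is ∀x ∀y (xRy → ∃w (y = w ∧ xR²w)).
(F1): fails — w2Rw3 but no w with w3=w and w2R²w.
(F2): ✓.
(F3): fails — wRx but no t with x=t and wR²t.
(F4): fails — uRz but no t with z=t and uR²t.
(F5): ✓.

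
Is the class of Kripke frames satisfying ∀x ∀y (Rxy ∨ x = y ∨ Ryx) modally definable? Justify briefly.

No

Any modally definable frame class is closed under disjoint unions.
Take 4 disjoint single-world reflexive frames: each is trivially connected, but their disjoint union has 4 worlds with no edge between distinct components, so it is not connected.
So no modal formula (or set of formulas) defines exactly the connected frames.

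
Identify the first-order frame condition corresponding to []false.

This is the Ver axiom.
It corresponds to emptiness of R: forall x forall y ~Rxy.

emptiness of R: forall x forall y ~Rxy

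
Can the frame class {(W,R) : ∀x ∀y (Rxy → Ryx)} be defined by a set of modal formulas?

Definable; p → □◇p defines it

This is a Sahlqvist condition; the B axiom p → □◇p defines it.
Suppose p→□◇p is valid. Take Rxy and set V(p)={x}. Then p at x, so □◇p at x, so ◇p at y, so some z with Ryz has p; z=x, i.e. Ryx.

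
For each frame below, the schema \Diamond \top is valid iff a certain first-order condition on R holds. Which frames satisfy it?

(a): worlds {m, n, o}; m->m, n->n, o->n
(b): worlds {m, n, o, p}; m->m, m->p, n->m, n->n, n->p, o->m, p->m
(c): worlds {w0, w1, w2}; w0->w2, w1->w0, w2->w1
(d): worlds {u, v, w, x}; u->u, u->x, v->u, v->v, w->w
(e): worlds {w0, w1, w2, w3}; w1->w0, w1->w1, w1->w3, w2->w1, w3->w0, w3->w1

(a), (b), (c)

The schema corresponds to seriality: \forall x \exists y Rxy.
(a): satisfies the condition.
(b): satisfies the condition.
(c): satisfies the condition.
(d): fails — world x has no successor.
(e): fails — world w0 has no successor.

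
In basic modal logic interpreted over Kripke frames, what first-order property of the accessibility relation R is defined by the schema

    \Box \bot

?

□⊥ is valid iff no world has any successor (otherwise □⊥ fails at any world with one).
The converse is a direct semantic check.
So the correspondent is emptiness of R.

emptiness of R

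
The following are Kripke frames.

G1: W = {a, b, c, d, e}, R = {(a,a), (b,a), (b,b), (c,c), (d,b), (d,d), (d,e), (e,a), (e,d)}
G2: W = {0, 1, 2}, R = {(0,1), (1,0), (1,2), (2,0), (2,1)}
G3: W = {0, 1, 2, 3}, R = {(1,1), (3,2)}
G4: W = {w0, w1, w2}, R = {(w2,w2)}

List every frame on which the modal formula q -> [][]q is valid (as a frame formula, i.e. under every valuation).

G3, G4

Frame correspondent (Sahlqvist): forall x forall z (x R^2 z -> exists w (x = w & z = w)) — i.e. a generalized confluence (Geach) condition.
G1: fails — bR²a but b ≠ a.
G2: fails — 0R²2 but 0 ≠ 2.
G3: condition met.
G4: condition met.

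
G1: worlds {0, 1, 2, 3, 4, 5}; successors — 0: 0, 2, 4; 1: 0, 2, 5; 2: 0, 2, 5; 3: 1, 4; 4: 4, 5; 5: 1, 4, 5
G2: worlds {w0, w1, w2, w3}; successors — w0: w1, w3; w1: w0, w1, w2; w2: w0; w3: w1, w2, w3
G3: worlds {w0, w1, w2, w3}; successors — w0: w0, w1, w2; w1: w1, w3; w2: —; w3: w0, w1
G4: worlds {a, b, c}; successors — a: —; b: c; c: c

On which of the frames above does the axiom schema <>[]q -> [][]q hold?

G4

The schema corresponds to a generalized confluence (Geach) condition: forall x forall y forall z ((xRy & x R^2 z) -> exists w (yRw & z = w)).
G1: fails — 0R0, 0R²5 but no w with 0Rw and 5=w.
G2: fails — w0Rw1, w0R²w3 but no w with w1Rw and w3=w.
G3: fails — w0Rw0, w0R²w3 but no w with w0Rw and w3=w.
G4: ✓.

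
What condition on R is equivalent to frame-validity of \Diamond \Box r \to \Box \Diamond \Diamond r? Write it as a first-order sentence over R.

\forall x \forall y \forall z ((xRy \wedge xRz) \to \exists w (yRw \wedge z R^2 w))

This is a Sahlqvist (Geach-type) schema ◇^1□^1r → □^1◇^2r.
Minimal-valuation argument: fix x; take any y with xR^1y and any z with xR^1z. Set V(r) to the set of worlds R-reachable from y in exactly 1 step. Then □^1r holds at y, so the antecedent holds at x; validity forces ◇^2r at z, giving a w with zR^2w and yR^1w.
First-order correspondent: \forall x \forall y \forall z ((xRy \wedge xRz) \to \exists w (yRw \wedge z R^2 w)).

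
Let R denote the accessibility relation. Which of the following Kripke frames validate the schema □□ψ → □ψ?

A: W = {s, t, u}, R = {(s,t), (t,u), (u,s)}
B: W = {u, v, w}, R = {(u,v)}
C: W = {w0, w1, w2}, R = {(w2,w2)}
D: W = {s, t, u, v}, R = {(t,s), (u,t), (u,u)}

C

The schema corresponds to density: ∀x ∀y (Rxy → ∃z (Rxz ∧ Rzy)).
A: fails — Rus but no z with Ruz and Rzs.
B: fails — Ruv but no z with Ruz and Rzv.
C: satisfies the condition.
D: fails — Rts but no z with Rtz and Rzs.
Valid on: C.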